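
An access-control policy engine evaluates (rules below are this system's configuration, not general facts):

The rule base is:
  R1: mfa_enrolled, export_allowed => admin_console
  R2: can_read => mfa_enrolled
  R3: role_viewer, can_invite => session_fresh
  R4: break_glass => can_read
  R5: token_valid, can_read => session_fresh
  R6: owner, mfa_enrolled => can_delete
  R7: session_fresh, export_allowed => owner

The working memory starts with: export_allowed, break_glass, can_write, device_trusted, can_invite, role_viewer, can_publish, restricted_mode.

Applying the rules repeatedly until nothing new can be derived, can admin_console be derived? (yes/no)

Round 1 fires R3, R4, giving session_fresh, can_read.
Round 2 fires R2, R7, giving mfa_enrolled, owner.
Round 3 fires R1, R6, giving admin_console, can_delete.
admin_console appears in round 3, so it is derivable.

yes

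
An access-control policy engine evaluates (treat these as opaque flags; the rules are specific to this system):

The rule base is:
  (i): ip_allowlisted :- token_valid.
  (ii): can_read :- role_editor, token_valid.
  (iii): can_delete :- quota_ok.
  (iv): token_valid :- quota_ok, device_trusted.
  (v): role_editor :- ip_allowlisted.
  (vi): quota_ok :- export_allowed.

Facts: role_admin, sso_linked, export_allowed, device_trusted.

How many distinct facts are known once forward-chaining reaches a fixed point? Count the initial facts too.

10

Round 1 fires (vi), giving quota_ok.
Round 2 fires (iii), (iv), giving can_delete, token_valid.
Round 3 fires (i), giving ip_allowlisted.
Round 4 fires (v), giving role_editor.
Round 5 fires (ii), giving can_read.
Closure: {can_delete, can_read, device_trusted, export_allowed, ip_allowlisted, quota_ok, role_admin, role_editor, sso_linked, token_valid} — 10 facts.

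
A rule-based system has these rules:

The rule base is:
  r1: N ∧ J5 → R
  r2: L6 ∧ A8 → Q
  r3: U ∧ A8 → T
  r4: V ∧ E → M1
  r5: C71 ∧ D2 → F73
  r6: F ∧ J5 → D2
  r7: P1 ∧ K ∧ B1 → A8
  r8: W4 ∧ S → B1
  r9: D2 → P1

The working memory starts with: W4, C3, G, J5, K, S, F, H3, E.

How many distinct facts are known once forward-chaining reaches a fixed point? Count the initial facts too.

13

Round 1 — r6, r8, derive D2, B1.
Round 2 — r9, derive P1.
Round 3 — r7, derive A8.
Closure: {A8, B1, C3, D2, E, F, G, H3, J5, K, P1, S, W4} — 13 facts.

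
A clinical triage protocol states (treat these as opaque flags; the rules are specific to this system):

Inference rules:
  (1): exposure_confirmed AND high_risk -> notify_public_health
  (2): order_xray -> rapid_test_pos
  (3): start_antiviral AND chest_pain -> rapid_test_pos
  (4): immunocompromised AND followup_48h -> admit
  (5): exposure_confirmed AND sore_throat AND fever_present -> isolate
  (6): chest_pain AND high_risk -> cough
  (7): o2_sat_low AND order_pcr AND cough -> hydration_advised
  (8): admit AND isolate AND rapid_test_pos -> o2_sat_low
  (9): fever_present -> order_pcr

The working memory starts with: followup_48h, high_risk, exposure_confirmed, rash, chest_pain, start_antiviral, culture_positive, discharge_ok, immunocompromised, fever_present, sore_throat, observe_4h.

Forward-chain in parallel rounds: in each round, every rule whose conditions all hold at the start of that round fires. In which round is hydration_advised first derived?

3

Round 1: (1) [exposure_confirmed AND high_risk -> notify_public_health]; (3) [start_antiviral AND chest_pain -> rapid_test_pos]; (4) [immunocompromised AND followup_48h -> admit]; (5) [exposure_confirmed AND sore_throat AND fever_present -> isolate]; (6) [chest_pain AND high_risk -> cough]; (9) [fever_present -> order_pcr]. Adds notify_public_health, rapid_test_pos, admit, isolate, cough, order_pcr.
Round 2: (8) [admit AND isolate AND rapid_test_pos -> o2_sat_low]. Adds o2_sat_low.
Round 3: (7) [o2_sat_low AND order_pcr AND cough -> hydration_advised]. Adds hydration_advised.
hydration_advised first appears in round 3.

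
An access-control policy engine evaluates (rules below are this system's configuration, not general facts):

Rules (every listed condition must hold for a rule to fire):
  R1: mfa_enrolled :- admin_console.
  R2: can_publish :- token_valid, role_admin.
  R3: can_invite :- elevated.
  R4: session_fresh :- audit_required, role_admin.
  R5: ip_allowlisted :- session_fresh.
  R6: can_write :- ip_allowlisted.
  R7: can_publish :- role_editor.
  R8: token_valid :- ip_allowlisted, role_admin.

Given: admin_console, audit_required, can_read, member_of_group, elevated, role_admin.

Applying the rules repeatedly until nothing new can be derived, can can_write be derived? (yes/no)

yes

[1] R1 [mfa_enrolled :- admin_console.]; R3 [can_invite :- elevated.]; R4 [session_fresh :- audit_required, role_admin.]. ⇒ new: mfa_enrolled, can_invite, session_fresh.
[2] R5 [ip_allowlisted :- session_fresh.]. ⇒ new: ip_allowlisted.
[3] R6 [can_write :- ip_allowlisted.]; R8 [token_valid :- ip_allowlisted, role_admin.]. ⇒ new: can_write, token_valid.
[4] R2 [can_publish :- token_valid, role_admin.]. ⇒ new: can_publish.
can_write appears in round 3, so it is derivable.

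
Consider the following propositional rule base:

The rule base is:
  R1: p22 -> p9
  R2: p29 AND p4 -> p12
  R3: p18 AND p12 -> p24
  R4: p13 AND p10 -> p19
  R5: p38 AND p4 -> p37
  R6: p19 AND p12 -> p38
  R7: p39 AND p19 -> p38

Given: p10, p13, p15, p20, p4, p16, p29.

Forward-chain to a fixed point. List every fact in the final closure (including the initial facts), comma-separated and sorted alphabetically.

p10, p12, p13, p15, p16, p19, p20, p29, p37, p38, p4

[1] R2 [p29 AND p4 -> p12]; R4 [p13 AND p10 -> p19]. ⇒ new: p12, p19.
[2] R6 [p19 AND p12 -> p38]. ⇒ new: p38.
[3] R5 [p38 AND p4 -> p37]. ⇒ new: p37.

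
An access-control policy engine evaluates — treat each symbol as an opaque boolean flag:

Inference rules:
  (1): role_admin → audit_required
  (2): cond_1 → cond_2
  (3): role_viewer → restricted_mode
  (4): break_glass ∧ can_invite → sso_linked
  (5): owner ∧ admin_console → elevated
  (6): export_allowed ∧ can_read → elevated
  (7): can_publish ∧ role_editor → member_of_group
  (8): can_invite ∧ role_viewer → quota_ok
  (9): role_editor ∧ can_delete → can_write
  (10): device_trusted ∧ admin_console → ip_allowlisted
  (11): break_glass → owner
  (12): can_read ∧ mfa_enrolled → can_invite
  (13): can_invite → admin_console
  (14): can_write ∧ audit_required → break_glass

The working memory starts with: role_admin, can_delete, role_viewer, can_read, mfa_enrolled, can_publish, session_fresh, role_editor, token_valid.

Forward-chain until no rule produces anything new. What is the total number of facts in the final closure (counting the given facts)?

20

Round 1: (1) [role_admin → audit_required]; (3) [role_viewer → restricted_mode]; (7) [can_publish ∧ role_editor → member_of_group]; (9) [role_editor ∧ can_delete → can_write]; (12) [can_read ∧ mfa_enrolled → can_invite]. New: audit_required, restricted_mode, member_of_group, can_write, can_invite.
Round 2: (8) [can_invite ∧ role_viewer → quota_ok]; (13) [can_invite → admin_console]; (14) [can_write ∧ audit_required → break_glass]. New: quota_ok, admin_console, break_glass.
Round 3: (4) [break_glass ∧ can_invite → sso_linked]; (11) [break_glass → owner]. New: sso_linked, owner.
Round 4: (5) [owner ∧ admin_console → elevated]. New: elevated.
Closure: {admin_console, audit_required, break_glass, can_delete, can_invite, can_publish, can_read, can_write, elevated, member_of_group, mfa_enrolled, owner, quota_ok, restricted_mode, role_admin, role_editor, role_viewer, session_fresh, sso_linked, token_valid} — 20 facts.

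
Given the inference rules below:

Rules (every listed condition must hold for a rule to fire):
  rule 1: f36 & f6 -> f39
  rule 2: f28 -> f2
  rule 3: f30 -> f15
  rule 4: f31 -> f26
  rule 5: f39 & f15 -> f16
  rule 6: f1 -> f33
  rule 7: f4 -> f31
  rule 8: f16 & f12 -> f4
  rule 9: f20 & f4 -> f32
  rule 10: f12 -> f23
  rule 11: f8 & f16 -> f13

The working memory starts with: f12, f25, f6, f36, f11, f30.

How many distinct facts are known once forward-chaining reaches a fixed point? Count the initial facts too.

[1] rule 1 [f36 & f6 -> f39]; rule 3 [f30 -> f15]; rule 10 [f12 -> f23]. ⇒ new: f39, f15, f23.
[2] rule 5 [f39 & f15 -> f16]. ⇒ new: f16.
[3] rule 8 [f16 & f12 -> f4]. ⇒ new: f4.
[4] rule 7 [f4 -> f31]. ⇒ new: f31.
[5] rule 4 [f31 -> f26]. ⇒ new: f26.
Closure: {f11, f12, f15, f16, f23, f25, f26, f30, f31, f36, f39, f4, f6} — 13 facts.

13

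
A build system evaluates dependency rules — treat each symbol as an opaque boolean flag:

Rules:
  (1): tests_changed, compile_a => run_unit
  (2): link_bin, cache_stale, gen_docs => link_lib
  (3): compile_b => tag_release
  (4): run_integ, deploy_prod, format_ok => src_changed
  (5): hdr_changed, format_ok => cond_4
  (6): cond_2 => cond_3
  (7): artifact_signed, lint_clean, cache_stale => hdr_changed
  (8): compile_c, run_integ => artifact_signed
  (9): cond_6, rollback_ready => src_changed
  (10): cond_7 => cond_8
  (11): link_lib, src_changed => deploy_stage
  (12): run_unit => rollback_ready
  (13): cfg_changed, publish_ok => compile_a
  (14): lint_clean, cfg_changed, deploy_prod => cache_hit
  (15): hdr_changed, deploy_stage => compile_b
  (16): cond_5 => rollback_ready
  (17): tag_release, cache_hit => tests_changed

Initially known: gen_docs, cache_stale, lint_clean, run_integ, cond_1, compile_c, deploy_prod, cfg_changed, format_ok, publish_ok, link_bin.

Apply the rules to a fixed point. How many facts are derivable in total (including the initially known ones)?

24

Round 1 — (2), (4), (8), (13), (14), derive link_lib, src_changed, artifact_signed, compile_a, cache_hit.
Round 2 — (7), (11), derive hdr_changed, deploy_stage.
Round 3 — (5), (15), derive cond_4, compile_b.
Round 4 — (3), derive tag_release.
Round 5 — (17), derive tests_changed.
Round 6 — (1), derive run_unit.
Round 7 — (12), derive rollback_ready.
Closure: {artifact_signed, cache_hit, cache_stale, cfg_changed, compile_a, compile_b, compile_c, cond_1, cond_4, deploy_prod, deploy_stage, format_ok, gen_docs, hdr_changed, link_bin, link_lib, lint_clean, publish_ok, rollback_ready, run_integ, run_unit, src_changed, tag_release, tests_changed} — 24 facts.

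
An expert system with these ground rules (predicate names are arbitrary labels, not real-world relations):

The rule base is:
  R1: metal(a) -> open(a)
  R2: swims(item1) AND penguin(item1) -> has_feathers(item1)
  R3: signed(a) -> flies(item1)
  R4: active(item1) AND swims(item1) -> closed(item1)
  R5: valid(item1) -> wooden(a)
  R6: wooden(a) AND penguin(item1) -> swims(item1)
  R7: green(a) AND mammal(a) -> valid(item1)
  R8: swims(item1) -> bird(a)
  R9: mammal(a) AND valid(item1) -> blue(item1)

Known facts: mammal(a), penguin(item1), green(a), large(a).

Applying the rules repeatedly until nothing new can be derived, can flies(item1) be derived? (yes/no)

no

Round 1: R7 [green(a) AND mammal(a) -> valid(item1)]. Adds valid(item1).
Round 2: R5 [valid(item1) -> wooden(a)]; R9 [mammal(a) AND valid(item1) -> blue(item1)]. Adds wooden(a), blue(item1).
Round 3: R6 [wooden(a) AND penguin(item1) -> swims(item1)]. Adds swims(item1).
Round 4: R2 [swims(item1) AND penguin(item1) -> has_feathers(item1)]; R8 [swims(item1) -> bird(a)]. Adds has_feathers(item1), bird(a).
Fixed point reached. flies(item1) is concluded only by R3; R3 needs signed(a) (never derived).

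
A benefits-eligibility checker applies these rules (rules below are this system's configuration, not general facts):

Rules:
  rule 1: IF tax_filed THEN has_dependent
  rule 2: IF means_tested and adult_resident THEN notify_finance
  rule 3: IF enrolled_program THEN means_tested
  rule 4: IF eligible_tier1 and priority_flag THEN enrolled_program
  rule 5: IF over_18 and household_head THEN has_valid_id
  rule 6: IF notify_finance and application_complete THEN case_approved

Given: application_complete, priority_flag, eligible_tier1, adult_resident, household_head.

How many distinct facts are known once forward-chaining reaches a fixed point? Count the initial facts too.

Round 1: rule 4 [IF eligible_tier1 and priority_flag THEN enrolled_program]. New: enrolled_program.
Round 2: rule 3 [IF enrolled_program THEN means_tested]. New: means_tested.
Round 3: rule 2 [IF means_tested and adult_resident THEN notify_finance]. New: notify_finance.
Round 4: rule 6 [IF notify_finance and application_complete THEN case_approved]. New: case_approved.
Closure: {adult_resident, application_complete, case_approved, eligible_tier1, enrolled_program, household_head, means_tested, notify_finance, priority_flag} — 9 facts.

9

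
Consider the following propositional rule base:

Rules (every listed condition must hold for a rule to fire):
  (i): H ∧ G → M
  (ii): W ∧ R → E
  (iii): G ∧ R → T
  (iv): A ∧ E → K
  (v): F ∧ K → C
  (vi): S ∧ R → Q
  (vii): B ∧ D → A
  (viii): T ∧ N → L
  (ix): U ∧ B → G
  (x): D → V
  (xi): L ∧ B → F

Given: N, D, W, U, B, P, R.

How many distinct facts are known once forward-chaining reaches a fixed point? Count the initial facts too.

Round 1 — (ii), (vii), (ix), (x), derive E, A, G, V.
Round 2 — (iii), (iv), derive T, K.
Round 3 — (viii), derive L.
Round 4 — (xi), derive F.
Round 5 — (v), derive C.
Closure: {A, B, C, D, E, F, G, K, L, N, P, R, T, U, V, W} — 16 facts.

16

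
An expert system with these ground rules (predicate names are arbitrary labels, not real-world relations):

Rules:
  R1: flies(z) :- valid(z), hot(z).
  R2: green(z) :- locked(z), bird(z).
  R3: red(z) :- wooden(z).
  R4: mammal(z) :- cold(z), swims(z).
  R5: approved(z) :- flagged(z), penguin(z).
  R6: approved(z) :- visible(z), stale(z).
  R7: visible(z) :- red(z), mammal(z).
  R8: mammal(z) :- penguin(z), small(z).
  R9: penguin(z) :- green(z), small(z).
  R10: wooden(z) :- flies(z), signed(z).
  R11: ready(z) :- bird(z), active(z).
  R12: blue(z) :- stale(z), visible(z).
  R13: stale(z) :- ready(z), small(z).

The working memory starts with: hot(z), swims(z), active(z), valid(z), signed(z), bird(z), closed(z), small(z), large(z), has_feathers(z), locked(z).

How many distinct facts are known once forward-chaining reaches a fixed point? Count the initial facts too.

Round 1: R1 [flies(z) :- valid(z), hot(z).]; R2 [green(z) :- locked(z), bird(z).]; R11 [ready(z) :- bird(z), active(z).]. Adds flies(z), green(z), ready(z).
Round 2: R9 [penguin(z) :- green(z), small(z).]; R10 [wooden(z) :- flies(z), signed(z).]; R13 [stale(z) :- ready(z), small(z).]. Adds penguin(z), wooden(z), stale(z).
Round 3: R3 [red(z) :- wooden(z).]; R8 [mammal(z) :- penguin(z), small(z).]. Adds red(z), mammal(z).
Round 4: R7 [visible(z) :- red(z), mammal(z).]. Adds visible(z).
Round 5: R6 [approved(z) :- visible(z), stale(z).]; R12 [blue(z) :- stale(z), visible(z).]. Adds approved(z), blue(z).
Closure: {active(z), approved(z), bird(z), blue(z), closed(z), flies(z), green(z), has_feathers(z), hot(z), large(z), locked(z), mammal(z), penguin(z), ready(z), red(z), signed(z), small(z), stale(z), swims(z), valid(z), visible(z), wooden(z)} — 22 facts.

22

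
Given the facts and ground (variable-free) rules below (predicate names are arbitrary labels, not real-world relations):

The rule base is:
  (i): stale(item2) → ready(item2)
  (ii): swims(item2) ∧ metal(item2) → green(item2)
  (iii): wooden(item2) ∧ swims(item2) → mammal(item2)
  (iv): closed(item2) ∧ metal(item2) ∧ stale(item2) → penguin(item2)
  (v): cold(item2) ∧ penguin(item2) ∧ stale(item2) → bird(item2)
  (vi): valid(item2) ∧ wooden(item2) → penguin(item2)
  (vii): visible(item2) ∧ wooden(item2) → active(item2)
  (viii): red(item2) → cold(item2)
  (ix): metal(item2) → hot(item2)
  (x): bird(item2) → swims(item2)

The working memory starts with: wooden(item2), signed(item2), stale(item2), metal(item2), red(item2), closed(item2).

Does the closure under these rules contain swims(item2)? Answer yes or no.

Round 1: (i) [stale(item2) → ready(item2)]; (iv) [closed(item2) ∧ metal(item2) ∧ stale(item2) → penguin(item2)]; (viii) [red(item2) → cold(item2)]; (ix) [metal(item2) → hot(item2)]. New: ready(item2), penguin(item2), cold(item2), hot(item2).
Round 2: (v) [cold(item2) ∧ penguin(item2) ∧ stale(item2) → bird(item2)]. New: bird(item2).
Round 3: (x) [bird(item2) → swims(item2)]. New: swims(item2).
Round 4: (ii) [swims(item2) ∧ metal(item2) → green(item2)]; (iii) [wooden(item2) ∧ swims(item2) → mammal(item2)]. New: green(item2), mammal(item2).
swims(item2) appears in round 3, so it is derivable.

yes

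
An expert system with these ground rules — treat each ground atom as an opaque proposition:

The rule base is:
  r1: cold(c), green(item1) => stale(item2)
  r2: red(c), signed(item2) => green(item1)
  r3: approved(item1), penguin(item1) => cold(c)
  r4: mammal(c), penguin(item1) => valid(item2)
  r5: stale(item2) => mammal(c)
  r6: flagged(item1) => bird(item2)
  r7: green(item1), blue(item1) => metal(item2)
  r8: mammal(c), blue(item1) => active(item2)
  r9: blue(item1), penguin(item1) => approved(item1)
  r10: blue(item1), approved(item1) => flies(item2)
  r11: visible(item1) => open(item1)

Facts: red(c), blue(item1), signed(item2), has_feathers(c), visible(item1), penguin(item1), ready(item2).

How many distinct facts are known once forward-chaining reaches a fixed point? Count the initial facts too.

Round 1 — r2, r9, r11, derive green(item1), approved(item1), open(item1).
Round 2 — r3, r7, r10, derive cold(c), metal(item2), flies(item2).
Round 3 — r1, derive stale(item2).
Round 4 — r5, derive mammal(c).
Round 5 — r4, r8, derive valid(item2), active(item2).
Closure: {active(item2), approved(item1), blue(item1), cold(c), flies(item2), green(item1), has_feathers(c), mammal(c), metal(item2), open(item1), penguin(item1), ready(item2), red(c), signed(item2), stale(item2), valid(item2), visible(item1)} — 17 facts.

17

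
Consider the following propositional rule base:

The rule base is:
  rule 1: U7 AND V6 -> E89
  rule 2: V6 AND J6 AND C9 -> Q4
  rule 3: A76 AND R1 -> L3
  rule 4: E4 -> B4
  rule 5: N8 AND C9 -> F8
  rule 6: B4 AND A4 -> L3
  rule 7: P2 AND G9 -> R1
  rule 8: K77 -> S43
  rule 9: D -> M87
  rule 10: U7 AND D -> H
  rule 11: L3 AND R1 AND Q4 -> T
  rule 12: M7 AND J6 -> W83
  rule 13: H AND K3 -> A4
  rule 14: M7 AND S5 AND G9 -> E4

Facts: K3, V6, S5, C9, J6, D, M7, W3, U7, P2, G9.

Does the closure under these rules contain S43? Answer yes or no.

Round 1 fires rule 1, rule 2, rule 7, rule 9, rule 10, rule 12, rule 14, giving E89, Q4, R1, M87, H, W83, E4.
Round 2 fires rule 4, rule 13, giving B4, A4.
Round 3 fires rule 6, giving L3.
Round 4 fires rule 11, giving T.
Fixed point reached. S43 is concluded only by rule 8; rule 8 needs K77 (never derived).

no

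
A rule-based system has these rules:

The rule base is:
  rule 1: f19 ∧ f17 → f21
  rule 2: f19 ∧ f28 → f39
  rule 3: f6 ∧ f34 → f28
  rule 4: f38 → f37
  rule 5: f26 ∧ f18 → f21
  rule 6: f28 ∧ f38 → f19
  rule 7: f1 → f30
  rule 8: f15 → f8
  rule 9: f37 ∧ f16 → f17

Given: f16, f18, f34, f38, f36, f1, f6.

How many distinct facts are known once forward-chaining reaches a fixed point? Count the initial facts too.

Round 1 fires rule 3, rule 4, rule 7, giving f28, f37, f30.
Round 2 fires rule 6, rule 9, giving f19, f17.
Round 3 fires rule 1, rule 2, giving f21, f39.
Closure: {f1, f16, f17, f18, f19, f21, f28, f30, f34, f36, f37, f38, f39, f6} — 14 facts.

14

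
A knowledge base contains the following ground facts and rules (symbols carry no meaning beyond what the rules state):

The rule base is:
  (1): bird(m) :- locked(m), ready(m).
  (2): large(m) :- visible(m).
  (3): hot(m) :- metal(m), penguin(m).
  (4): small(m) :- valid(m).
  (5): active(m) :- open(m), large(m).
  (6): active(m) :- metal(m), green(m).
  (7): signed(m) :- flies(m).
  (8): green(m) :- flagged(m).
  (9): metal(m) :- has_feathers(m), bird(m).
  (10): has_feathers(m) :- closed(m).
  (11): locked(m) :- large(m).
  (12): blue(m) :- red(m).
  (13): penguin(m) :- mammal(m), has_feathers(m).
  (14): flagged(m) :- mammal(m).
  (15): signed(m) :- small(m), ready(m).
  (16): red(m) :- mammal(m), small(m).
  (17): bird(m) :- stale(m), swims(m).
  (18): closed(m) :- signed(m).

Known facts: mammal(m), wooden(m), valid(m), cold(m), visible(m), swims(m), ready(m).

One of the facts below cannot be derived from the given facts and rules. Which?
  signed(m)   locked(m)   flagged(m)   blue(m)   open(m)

open(m)

Round 1: (2) [large(m) :- visible(m).]; (4) [small(m) :- valid(m).]; (14) [flagged(m) :- mammal(m).]. New: large(m), small(m), flagged(m).
Round 2: (8) [green(m) :- flagged(m).]; (11) [locked(m) :- large(m).]; (15) [signed(m) :- small(m), ready(m).]; (16) [red(m) :- mammal(m), small(m).]. New: green(m), locked(m), signed(m), red(m).
Round 3: (1) [bird(m) :- locked(m), ready(m).]; (12) [blue(m) :- red(m).]; (18) [closed(m) :- signed(m).]. New: bird(m), blue(m), closed(m).
Round 4: (10) [has_feathers(m) :- closed(m).]. New: has_feathers(m).
Round 5: (9) [metal(m) :- has_feathers(m), bird(m).]; (13) [penguin(m) :- mammal(m), has_feathers(m).]. New: metal(m), penguin(m).
Round 6: (3) [hot(m) :- metal(m), penguin(m).]; (6) [active(m) :- metal(m), green(m).]. New: hot(m), active(m).
Derived: signed(m) (round 2), locked(m) (round 2), flagged(m) (round 1), blue(m) (round 3). open(m) never appears in any round.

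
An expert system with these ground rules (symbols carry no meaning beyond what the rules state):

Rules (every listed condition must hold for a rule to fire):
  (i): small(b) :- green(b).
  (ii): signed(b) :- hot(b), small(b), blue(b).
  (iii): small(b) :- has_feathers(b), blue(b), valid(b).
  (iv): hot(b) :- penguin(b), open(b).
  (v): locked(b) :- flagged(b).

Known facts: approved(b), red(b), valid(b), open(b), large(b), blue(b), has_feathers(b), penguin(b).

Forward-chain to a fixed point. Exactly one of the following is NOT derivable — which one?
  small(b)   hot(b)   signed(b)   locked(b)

locked(b)

[1] (iii) [small(b) :- has_feathers(b), blue(b), valid(b).]; (iv) [hot(b) :- penguin(b), open(b).]. ⇒ new: small(b), hot(b).
[2] (ii) [signed(b) :- hot(b), small(b), blue(b).]. ⇒ new: signed(b).
Derived: hot(b) (round 1), small(b) (round 1), signed(b) (round 2). locked(b) never appears in any round.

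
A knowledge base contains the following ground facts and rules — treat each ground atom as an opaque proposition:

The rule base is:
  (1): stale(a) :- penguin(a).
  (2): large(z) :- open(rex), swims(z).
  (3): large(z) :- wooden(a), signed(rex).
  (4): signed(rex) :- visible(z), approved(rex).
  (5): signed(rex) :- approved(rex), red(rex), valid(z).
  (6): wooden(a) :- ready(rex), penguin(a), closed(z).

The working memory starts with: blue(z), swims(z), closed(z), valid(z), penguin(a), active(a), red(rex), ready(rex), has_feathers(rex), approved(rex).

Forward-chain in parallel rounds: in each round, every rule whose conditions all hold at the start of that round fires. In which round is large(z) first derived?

2

Round 1 fires (1), (5), (6), giving stale(a), signed(rex), wooden(a).
Round 2 fires (3), giving large(z).
large(z) first appears in round 2.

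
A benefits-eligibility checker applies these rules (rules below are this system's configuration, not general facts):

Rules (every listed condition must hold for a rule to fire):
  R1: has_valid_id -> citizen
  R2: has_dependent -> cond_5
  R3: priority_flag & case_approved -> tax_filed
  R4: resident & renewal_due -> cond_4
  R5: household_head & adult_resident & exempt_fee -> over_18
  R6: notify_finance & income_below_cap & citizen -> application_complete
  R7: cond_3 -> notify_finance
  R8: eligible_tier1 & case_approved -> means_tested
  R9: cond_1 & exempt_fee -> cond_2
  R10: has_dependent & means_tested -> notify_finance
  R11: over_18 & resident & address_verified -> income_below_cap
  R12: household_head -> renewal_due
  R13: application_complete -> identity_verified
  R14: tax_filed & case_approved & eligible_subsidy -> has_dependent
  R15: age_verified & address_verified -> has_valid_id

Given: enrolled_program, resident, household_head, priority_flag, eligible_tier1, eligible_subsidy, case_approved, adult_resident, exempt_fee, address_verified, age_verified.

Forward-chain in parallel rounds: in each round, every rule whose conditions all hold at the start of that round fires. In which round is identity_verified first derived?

Round 1: R3 [priority_flag & case_approved -> tax_filed]; R5 [household_head & adult_resident & exempt_fee -> over_18]; R8 [eligible_tier1 & case_approved -> means_tested]; R12 [household_head -> renewal_due]; R15 [age_verified & address_verified -> has_valid_id]. Adds tax_filed, over_18, means_tested, renewal_due, has_valid_id.
Round 2: R1 [has_valid_id -> citizen]; R4 [resident & renewal_due -> cond_4]; R11 [over_18 & resident & address_verified -> income_below_cap]; R14 [tax_filed & case_approved & eligible_subsidy -> has_dependent]. Adds citizen, cond_4, income_below_cap, has_dependent.
Round 3: R2 [has_dependent -> cond_5]; R10 [has_dependent & means_tested -> notify_finance]. Adds cond_5, notify_finance.
Round 4: R6 [notify_finance & income_below_cap & citizen -> application_complete]. Adds application_complete.
Round 5: R13 [application_complete -> identity_verified]. Adds identity_verified.
identity_verified first appears in round 5.

5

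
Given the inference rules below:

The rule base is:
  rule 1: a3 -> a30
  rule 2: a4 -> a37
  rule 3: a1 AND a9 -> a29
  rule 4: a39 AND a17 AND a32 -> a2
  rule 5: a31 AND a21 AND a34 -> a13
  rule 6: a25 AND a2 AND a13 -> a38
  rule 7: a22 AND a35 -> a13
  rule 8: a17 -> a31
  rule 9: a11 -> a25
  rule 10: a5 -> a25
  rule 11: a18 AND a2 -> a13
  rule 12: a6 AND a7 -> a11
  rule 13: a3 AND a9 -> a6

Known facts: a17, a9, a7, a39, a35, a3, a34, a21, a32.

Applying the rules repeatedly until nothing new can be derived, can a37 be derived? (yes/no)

[1] rule 1 [a3 -> a30]; rule 4 [a39 AND a17 AND a32 -> a2]; rule 8 [a17 -> a31]; rule 13 [a3 AND a9 -> a6]. ⇒ new: a30, a2, a31, a6.
[2] rule 5 [a31 AND a21 AND a34 -> a13]; rule 12 [a6 AND a7 -> a11]. ⇒ new: a13, a11.
[3] rule 9 [a11 -> a25]. ⇒ new: a25.
[4] rule 6 [a25 AND a2 AND a13 -> a38]. ⇒ new: a38.
Fixed point reached. a37 is concluded only by rule 2; rule 2 needs a4 (never derived).

no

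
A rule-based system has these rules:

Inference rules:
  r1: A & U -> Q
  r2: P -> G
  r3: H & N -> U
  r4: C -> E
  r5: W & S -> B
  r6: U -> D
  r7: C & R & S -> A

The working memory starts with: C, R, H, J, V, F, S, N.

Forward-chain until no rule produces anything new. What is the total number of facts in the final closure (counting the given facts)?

Round 1 — r3, r4, r7, derive U, E, A.
Round 2 — r1, r6, derive Q, D.
Closure: {A, C, D, E, F, H, J, N, Q, R, S, U, V} — 13 facts.

13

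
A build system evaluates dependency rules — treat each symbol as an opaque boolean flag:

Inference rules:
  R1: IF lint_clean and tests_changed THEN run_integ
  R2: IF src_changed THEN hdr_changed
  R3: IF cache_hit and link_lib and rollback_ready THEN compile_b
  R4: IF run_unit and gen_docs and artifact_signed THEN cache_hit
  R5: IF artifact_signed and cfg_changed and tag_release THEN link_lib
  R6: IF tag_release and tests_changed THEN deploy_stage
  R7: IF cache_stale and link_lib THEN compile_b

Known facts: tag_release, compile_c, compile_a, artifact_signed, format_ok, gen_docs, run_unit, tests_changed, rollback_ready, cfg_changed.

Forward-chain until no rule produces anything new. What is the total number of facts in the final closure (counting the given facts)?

14

Round 1 fires R4, R5, R6, giving cache_hit, link_lib, deploy_stage.
Round 2 fires R3, giving compile_b.
Closure: {artifact_signed, cache_hit, cfg_changed, compile_a, compile_b, compile_c, deploy_stage, format_ok, gen_docs, link_lib, rollback_ready, run_unit, tag_release, tests_changed} — 14 facts.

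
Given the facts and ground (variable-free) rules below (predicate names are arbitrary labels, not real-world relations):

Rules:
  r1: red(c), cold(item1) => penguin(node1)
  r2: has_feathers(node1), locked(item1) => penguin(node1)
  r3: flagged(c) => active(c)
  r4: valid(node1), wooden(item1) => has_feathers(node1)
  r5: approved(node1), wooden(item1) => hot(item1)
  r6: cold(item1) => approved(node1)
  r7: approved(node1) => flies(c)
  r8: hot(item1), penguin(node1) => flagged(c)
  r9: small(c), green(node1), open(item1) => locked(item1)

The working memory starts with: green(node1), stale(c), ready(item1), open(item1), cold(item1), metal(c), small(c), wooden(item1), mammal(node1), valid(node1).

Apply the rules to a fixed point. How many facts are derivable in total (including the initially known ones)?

18

Round 1: r4 [valid(node1), wooden(item1) => has_feathers(node1)]; r6 [cold(item1) => approved(node1)]; r9 [small(c), green(node1), open(item1) => locked(item1)]. Adds has_feathers(node1), approved(node1), locked(item1).
Round 2: r2 [has_feathers(node1), locked(item1) => penguin(node1)]; r5 [approved(node1), wooden(item1) => hot(item1)]; r7 [approved(node1) => flies(c)]. Adds penguin(node1), hot(item1), flies(c).
Round 3: r8 [hot(item1), penguin(node1) => flagged(c)]. Adds flagged(c).
Round 4: r3 [flagged(c) => active(c)]. Adds active(c).
Closure: {active(c), approved(node1), cold(item1), flagged(c), flies(c), green(node1), has_feathers(node1), hot(item1), locked(item1), mammal(node1), metal(c), open(item1), penguin(node1), ready(item1), small(c), stale(c), valid(node1), wooden(item1)} — 18 facts.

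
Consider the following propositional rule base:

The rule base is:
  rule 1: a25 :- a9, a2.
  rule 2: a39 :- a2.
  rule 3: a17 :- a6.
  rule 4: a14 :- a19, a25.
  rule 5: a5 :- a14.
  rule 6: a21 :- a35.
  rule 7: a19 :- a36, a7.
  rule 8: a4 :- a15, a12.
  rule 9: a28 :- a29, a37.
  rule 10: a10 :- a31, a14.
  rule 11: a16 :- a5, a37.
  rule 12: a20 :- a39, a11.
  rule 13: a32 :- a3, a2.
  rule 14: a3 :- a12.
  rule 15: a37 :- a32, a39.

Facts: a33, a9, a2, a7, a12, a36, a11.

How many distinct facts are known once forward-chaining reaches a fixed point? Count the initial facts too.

Round 1: rule 1 [a25 :- a9, a2.]; rule 2 [a39 :- a2.]; rule 7 [a19 :- a36, a7.]; rule 14 [a3 :- a12.]. Adds a25, a39, a19, a3.
Round 2: rule 4 [a14 :- a19, a25.]; rule 12 [a20 :- a39, a11.]; rule 13 [a32 :- a3, a2.]. Adds a14, a20, a32.
Round 3: rule 5 [a5 :- a14.]; rule 15 [a37 :- a32, a39.]. Adds a5, a37.
Round 4: rule 11 [a16 :- a5, a37.]. Adds a16.
Closure: {a11, a12, a14, a16, a19, a2, a20, a25, a3, a32, a33, a36, a37, a39, a5, a7, a9} — 17 facts.

17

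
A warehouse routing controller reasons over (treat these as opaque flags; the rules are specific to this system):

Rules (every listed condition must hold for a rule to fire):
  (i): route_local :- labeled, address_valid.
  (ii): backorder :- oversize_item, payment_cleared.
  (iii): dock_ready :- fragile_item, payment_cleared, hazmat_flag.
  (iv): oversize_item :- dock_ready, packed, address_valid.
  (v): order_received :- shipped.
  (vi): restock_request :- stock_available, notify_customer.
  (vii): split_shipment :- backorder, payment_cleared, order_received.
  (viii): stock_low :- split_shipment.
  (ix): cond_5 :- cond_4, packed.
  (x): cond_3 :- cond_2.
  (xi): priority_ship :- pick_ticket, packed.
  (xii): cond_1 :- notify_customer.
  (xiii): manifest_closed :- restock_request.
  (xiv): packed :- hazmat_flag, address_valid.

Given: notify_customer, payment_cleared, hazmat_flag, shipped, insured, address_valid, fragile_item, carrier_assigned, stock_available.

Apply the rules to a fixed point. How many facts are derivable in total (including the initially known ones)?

Round 1 — (iii), (v), (vi), (xii), (xiv), derive dock_ready, order_received, restock_request, cond_1, packed.
Round 2 — (iv), (xiii), derive oversize_item, manifest_closed.
Round 3 — (ii), derive backorder.
Round 4 — (vii), derive split_shipment.
Round 5 — (viii), derive stock_low.
Closure: {address_valid, backorder, carrier_assigned, cond_1, dock_ready, fragile_item, hazmat_flag, insured, manifest_closed, notify_customer, order_received, oversize_item, packed, payment_cleared, restock_request, shipped, split_shipment, stock_available, stock_low} — 19 facts.

19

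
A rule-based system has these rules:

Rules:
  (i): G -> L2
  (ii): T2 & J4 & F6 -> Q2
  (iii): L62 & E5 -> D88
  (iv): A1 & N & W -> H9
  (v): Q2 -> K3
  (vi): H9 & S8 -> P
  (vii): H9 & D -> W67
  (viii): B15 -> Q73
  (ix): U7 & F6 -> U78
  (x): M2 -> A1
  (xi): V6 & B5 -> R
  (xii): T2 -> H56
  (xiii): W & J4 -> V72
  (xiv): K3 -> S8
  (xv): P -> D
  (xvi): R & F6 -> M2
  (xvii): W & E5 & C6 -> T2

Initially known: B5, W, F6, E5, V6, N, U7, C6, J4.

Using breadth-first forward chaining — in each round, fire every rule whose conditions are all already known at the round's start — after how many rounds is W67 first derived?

Round 1 fires (ix), (xi), (xiii), (xvii), giving U78, R, V72, T2.
Round 2 fires (ii), (xii), (xvi), giving Q2, H56, M2.
Round 3 fires (v), (x), giving K3, A1.
Round 4 fires (iv), (xiv), giving H9, S8.
Round 5 fires (vi), giving P.
Round 6 fires (xv), giving D.
Round 7 fires (vii), giving W67.
W67 first appears in round 7.

7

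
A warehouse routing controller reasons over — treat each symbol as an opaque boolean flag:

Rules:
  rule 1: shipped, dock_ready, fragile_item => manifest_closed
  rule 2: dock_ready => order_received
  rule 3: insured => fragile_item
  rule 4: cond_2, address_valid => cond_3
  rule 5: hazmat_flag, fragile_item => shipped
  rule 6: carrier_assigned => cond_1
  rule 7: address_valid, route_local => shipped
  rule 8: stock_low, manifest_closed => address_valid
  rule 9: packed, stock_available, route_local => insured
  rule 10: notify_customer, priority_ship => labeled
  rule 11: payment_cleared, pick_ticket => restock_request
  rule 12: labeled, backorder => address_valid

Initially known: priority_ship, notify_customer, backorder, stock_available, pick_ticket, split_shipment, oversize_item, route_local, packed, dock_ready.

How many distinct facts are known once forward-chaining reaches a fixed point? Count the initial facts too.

Round 1: rule 2 [dock_ready => order_received]; rule 9 [packed, stock_available, route_local => insured]; rule 10 [notify_customer, priority_ship => labeled]. New: order_received, insured, labeled.
Round 2: rule 3 [insured => fragile_item]; rule 12 [labeled, backorder => address_valid]. New: fragile_item, address_valid.
Round 3: rule 7 [address_valid, route_local => shipped]. New: shipped.
Round 4: rule 1 [shipped, dock_ready, fragile_item => manifest_closed]. New: manifest_closed.
Closure: {address_valid, backorder, dock_ready, fragile_item, insured, labeled, manifest_closed, notify_customer, order_received, oversize_item, packed, pick_ticket, priority_ship, route_local, shipped, split_shipment, stock_available} — 17 facts.

17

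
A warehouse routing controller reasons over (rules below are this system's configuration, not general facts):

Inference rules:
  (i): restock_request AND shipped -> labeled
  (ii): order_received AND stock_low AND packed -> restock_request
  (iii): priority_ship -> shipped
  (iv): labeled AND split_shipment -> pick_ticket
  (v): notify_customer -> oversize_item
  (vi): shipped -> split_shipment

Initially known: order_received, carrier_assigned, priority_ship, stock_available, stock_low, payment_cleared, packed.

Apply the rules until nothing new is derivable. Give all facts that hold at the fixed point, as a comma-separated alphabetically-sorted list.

Round 1 — (ii), (iii), derive restock_request, shipped.
Round 2 — (i), (vi), derive labeled, split_shipment.
Round 3 — (iv), derive pick_ticket.

carrier_assigned, labeled, order_received, packed, payment_cleared, pick_ticket, priority_ship, restock_request, shipped, split_shipment, stock_available, stock_low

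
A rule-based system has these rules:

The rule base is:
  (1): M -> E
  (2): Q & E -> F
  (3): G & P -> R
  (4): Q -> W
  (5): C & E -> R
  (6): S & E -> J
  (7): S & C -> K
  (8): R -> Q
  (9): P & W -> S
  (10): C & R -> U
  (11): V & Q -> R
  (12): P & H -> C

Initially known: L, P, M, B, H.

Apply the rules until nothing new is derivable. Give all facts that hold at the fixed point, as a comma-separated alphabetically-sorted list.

B, C, E, F, H, J, K, L, M, P, Q, R, S, U, W

Round 1 fires (1), (12), giving E, C.
Round 2 fires (5), giving R.
Round 3 fires (8), (10), giving Q, U.
Round 4 fires (2), (4), giving F, W.
Round 5 fires (9), giving S.
Round 6 fires (6), (7), giving J, K.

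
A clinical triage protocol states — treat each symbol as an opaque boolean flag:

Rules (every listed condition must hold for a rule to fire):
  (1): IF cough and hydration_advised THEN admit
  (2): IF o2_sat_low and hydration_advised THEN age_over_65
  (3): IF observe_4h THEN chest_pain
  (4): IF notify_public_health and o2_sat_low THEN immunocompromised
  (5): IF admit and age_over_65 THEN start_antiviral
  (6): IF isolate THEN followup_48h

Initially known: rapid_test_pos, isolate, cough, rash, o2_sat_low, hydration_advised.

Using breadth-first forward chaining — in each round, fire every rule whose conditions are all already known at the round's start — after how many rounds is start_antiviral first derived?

Round 1 fires (1), (2), (6), giving admit, age_over_65, followup_48h.
Round 2 fires (5), giving start_antiviral.
start_antiviral first appears in round 2.

2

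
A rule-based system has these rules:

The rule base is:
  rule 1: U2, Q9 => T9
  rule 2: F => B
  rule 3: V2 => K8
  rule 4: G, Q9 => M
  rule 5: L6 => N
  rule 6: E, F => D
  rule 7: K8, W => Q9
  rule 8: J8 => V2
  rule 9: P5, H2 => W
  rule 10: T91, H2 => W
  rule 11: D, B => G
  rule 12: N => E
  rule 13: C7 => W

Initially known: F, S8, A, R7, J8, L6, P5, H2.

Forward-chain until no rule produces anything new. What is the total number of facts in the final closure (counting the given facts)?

[1] rule 2 [F => B]; rule 5 [L6 => N]; rule 8 [J8 => V2]; rule 9 [P5, H2 => W]. ⇒ new: B, N, V2, W.
[2] rule 3 [V2 => K8]; rule 12 [N => E]. ⇒ new: K8, E.
[3] rule 6 [E, F => D]; rule 7 [K8, W => Q9]. ⇒ new: D, Q9.
[4] rule 11 [D, B => G]. ⇒ new: G.
[5] rule 4 [G, Q9 => M]. ⇒ new: M.
Closure: {A, B, D, E, F, G, H2, J8, K8, L6, M, N, P5, Q9, R7, S8, V2, W} — 18 facts.

18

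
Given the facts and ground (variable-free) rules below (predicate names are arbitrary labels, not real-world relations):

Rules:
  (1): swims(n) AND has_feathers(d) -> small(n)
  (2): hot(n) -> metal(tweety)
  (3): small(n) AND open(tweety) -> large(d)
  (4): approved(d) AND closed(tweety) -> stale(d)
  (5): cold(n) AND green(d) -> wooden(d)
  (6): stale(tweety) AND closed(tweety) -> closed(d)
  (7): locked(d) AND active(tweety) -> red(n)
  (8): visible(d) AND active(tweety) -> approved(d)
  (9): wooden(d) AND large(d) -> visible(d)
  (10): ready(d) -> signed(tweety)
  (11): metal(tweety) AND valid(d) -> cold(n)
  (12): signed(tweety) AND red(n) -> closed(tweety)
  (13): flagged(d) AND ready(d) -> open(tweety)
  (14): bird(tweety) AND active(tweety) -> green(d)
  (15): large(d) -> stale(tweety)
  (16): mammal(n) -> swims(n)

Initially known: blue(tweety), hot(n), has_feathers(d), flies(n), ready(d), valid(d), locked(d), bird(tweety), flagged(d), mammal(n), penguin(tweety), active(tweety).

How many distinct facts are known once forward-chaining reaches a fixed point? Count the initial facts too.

[1] (2) [hot(n) -> metal(tweety)]; (7) [locked(d) AND active(tweety) -> red(n)]; (10) [ready(d) -> signed(tweety)]; (13) [flagged(d) AND ready(d) -> open(tweety)]; (14) [bird(tweety) AND active(tweety) -> green(d)]; (16) [mammal(n) -> swims(n)]. ⇒ new: metal(tweety), red(n), signed(tweety), open(tweety), green(d), swims(n).
[2] (1) [swims(n) AND has_feathers(d) -> small(n)]; (11) [metal(tweety) AND valid(d) -> cold(n)]; (12) [signed(tweety) AND red(n) -> closed(tweety)]. ⇒ new: small(n), cold(n), closed(tweety).
[3] (3) [small(n) AND open(tweety) -> large(d)]; (5) [cold(n) AND green(d) -> wooden(d)]. ⇒ new: large(d), wooden(d).
[4] (9) [wooden(d) AND large(d) -> visible(d)]; (15) [large(d) -> stale(tweety)]. ⇒ new: visible(d), stale(tweety).
[5] (6) [stale(tweety) AND closed(tweety) -> closed(d)]; (8) [visible(d) AND active(tweety) -> approved(d)]. ⇒ new: closed(d), approved(d).
[6] (4) [approved(d) AND closed(tweety) -> stale(d)]. ⇒ new: stale(d).
Closure: {active(tweety), approved(d), bird(tweety), blue(tweety), closed(d), closed(tweety), cold(n), flagged(d), flies(n), green(d), has_feathers(d), hot(n), large(d), locked(d), mammal(n), metal(tweety), open(tweety), penguin(tweety), ready(d), red(n), signed(tweety), small(n), stale(d), stale(tweety), swims(n), valid(d), visible(d), wooden(d)} — 28 facts.

28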